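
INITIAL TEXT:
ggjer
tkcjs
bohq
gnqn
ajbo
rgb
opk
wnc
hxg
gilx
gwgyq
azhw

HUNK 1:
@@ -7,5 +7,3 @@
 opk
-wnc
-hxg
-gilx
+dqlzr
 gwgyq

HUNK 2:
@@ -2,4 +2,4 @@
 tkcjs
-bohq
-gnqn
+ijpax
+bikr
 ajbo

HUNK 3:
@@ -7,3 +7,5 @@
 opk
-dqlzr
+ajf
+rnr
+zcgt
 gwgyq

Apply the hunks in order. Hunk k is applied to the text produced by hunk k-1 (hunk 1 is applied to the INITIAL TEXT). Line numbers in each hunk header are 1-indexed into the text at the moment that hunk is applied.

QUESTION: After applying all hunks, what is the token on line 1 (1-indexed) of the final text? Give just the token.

Hunk 1: at line 7 remove [wnc,hxg,gilx] add [dqlzr] -> 10 lines: ggjer tkcjs bohq gnqn ajbo rgb opk dqlzr gwgyq azhw
Hunk 2: at line 2 remove [bohq,gnqn] add [ijpax,bikr] -> 10 lines: ggjer tkcjs ijpax bikr ajbo rgb opk dqlzr gwgyq azhw
Hunk 3: at line 7 remove [dqlzr] add [ajf,rnr,zcgt] -> 12 lines: ggjer tkcjs ijpax bikr ajbo rgb opk ajf rnr zcgt gwgyq azhw
Final line 1: ggjer

Answer: ggjer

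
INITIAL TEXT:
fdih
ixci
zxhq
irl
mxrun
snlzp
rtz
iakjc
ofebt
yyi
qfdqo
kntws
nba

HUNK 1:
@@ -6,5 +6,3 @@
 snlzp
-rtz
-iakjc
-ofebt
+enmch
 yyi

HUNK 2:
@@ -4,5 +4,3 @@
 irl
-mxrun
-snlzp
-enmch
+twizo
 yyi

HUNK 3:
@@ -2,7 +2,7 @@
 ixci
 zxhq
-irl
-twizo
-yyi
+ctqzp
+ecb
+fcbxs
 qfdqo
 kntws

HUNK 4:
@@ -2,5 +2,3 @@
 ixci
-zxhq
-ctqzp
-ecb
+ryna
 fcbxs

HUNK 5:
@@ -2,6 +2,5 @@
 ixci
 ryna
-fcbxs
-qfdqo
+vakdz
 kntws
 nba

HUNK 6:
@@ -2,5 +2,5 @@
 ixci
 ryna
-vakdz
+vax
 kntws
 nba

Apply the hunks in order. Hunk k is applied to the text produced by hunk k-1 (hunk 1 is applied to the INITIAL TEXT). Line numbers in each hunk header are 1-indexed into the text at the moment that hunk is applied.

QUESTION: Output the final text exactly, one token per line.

Answer: fdih
ixci
ryna
vax
kntws
nba

Derivation:
Hunk 1: at line 6 remove [rtz,iakjc,ofebt] add [enmch] -> 11 lines: fdih ixci zxhq irl mxrun snlzp enmch yyi qfdqo kntws nba
Hunk 2: at line 4 remove [mxrun,snlzp,enmch] add [twizo] -> 9 lines: fdih ixci zxhq irl twizo yyi qfdqo kntws nba
Hunk 3: at line 2 remove [irl,twizo,yyi] add [ctqzp,ecb,fcbxs] -> 9 lines: fdih ixci zxhq ctqzp ecb fcbxs qfdqo kntws nba
Hunk 4: at line 2 remove [zxhq,ctqzp,ecb] add [ryna] -> 7 lines: fdih ixci ryna fcbxs qfdqo kntws nba
Hunk 5: at line 2 remove [fcbxs,qfdqo] add [vakdz] -> 6 lines: fdih ixci ryna vakdz kntws nba
Hunk 6: at line 2 remove [vakdz] add [vax] -> 6 lines: fdih ixci ryna vax kntws nba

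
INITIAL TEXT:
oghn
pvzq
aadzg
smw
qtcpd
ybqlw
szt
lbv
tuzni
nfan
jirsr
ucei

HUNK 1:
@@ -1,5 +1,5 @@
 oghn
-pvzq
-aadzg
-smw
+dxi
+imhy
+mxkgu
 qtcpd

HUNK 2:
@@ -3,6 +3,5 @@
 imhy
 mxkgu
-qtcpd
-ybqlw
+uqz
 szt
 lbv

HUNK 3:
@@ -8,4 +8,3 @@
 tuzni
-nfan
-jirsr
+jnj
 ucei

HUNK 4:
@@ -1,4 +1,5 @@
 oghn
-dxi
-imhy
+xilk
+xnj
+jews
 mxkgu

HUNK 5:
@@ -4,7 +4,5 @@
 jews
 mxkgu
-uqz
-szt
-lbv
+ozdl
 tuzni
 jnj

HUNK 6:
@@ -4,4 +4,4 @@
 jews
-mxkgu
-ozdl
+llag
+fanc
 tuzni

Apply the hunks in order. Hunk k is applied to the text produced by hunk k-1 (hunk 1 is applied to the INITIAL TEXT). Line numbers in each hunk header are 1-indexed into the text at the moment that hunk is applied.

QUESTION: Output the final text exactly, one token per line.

Answer: oghn
xilk
xnj
jews
llag
fanc
tuzni
jnj
ucei

Derivation:
Hunk 1: at line 1 remove [pvzq,aadzg,smw] add [dxi,imhy,mxkgu] -> 12 lines: oghn dxi imhy mxkgu qtcpd ybqlw szt lbv tuzni nfan jirsr ucei
Hunk 2: at line 3 remove [qtcpd,ybqlw] add [uqz] -> 11 lines: oghn dxi imhy mxkgu uqz szt lbv tuzni nfan jirsr ucei
Hunk 3: at line 8 remove [nfan,jirsr] add [jnj] -> 10 lines: oghn dxi imhy mxkgu uqz szt lbv tuzni jnj ucei
Hunk 4: at line 1 remove [dxi,imhy] add [xilk,xnj,jews] -> 11 lines: oghn xilk xnj jews mxkgu uqz szt lbv tuzni jnj ucei
Hunk 5: at line 4 remove [uqz,szt,lbv] add [ozdl] -> 9 lines: oghn xilk xnj jews mxkgu ozdl tuzni jnj ucei
Hunk 6: at line 4 remove [mxkgu,ozdl] add [llag,fanc] -> 9 lines: oghn xilk xnj jews llag fanc tuzni jnj ucei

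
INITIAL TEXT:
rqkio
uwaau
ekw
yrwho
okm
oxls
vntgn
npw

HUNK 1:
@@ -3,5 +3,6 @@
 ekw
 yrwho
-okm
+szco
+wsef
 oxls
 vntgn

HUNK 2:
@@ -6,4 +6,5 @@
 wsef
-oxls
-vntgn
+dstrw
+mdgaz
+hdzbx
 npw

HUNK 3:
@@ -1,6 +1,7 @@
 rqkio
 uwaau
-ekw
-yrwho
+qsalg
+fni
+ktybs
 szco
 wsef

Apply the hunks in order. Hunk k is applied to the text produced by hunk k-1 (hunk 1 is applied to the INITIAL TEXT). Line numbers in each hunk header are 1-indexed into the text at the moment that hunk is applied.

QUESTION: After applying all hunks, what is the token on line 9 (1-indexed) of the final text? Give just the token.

Answer: mdgaz

Derivation:
Hunk 1: at line 3 remove [okm] add [szco,wsef] -> 9 lines: rqkio uwaau ekw yrwho szco wsef oxls vntgn npw
Hunk 2: at line 6 remove [oxls,vntgn] add [dstrw,mdgaz,hdzbx] -> 10 lines: rqkio uwaau ekw yrwho szco wsef dstrw mdgaz hdzbx npw
Hunk 3: at line 1 remove [ekw,yrwho] add [qsalg,fni,ktybs] -> 11 lines: rqkio uwaau qsalg fni ktybs szco wsef dstrw mdgaz hdzbx npw
Final line 9: mdgaz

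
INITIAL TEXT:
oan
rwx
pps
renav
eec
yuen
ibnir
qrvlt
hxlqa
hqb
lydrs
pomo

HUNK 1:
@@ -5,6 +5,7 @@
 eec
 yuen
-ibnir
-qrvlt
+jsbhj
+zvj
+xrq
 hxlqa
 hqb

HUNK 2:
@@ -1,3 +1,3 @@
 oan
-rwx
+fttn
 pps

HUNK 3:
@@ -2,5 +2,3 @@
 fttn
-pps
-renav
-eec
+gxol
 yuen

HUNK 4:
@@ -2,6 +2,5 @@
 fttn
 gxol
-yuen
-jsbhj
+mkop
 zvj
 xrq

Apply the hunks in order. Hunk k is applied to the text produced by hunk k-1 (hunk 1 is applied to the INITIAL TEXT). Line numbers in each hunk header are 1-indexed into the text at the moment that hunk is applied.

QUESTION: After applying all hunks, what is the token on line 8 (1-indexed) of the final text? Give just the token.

Answer: hqb

Derivation:
Hunk 1: at line 5 remove [ibnir,qrvlt] add [jsbhj,zvj,xrq] -> 13 lines: oan rwx pps renav eec yuen jsbhj zvj xrq hxlqa hqb lydrs pomo
Hunk 2: at line 1 remove [rwx] add [fttn] -> 13 lines: oan fttn pps renav eec yuen jsbhj zvj xrq hxlqa hqb lydrs pomo
Hunk 3: at line 2 remove [pps,renav,eec] add [gxol] -> 11 lines: oan fttn gxol yuen jsbhj zvj xrq hxlqa hqb lydrs pomo
Hunk 4: at line 2 remove [yuen,jsbhj] add [mkop] -> 10 lines: oan fttn gxol mkop zvj xrq hxlqa hqb lydrs pomo
Final line 8: hqb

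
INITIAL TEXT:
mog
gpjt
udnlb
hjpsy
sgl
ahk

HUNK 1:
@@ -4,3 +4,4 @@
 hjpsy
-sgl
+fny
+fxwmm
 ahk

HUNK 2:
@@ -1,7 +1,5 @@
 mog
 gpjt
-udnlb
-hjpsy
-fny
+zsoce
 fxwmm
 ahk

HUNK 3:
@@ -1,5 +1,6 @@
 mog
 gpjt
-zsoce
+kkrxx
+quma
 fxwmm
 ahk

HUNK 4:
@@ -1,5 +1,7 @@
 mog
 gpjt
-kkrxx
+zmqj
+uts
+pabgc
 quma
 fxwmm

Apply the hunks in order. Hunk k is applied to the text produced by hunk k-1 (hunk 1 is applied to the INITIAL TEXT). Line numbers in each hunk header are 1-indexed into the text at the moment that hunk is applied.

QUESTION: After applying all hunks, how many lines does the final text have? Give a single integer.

Hunk 1: at line 4 remove [sgl] add [fny,fxwmm] -> 7 lines: mog gpjt udnlb hjpsy fny fxwmm ahk
Hunk 2: at line 1 remove [udnlb,hjpsy,fny] add [zsoce] -> 5 lines: mog gpjt zsoce fxwmm ahk
Hunk 3: at line 1 remove [zsoce] add [kkrxx,quma] -> 6 lines: mog gpjt kkrxx quma fxwmm ahk
Hunk 4: at line 1 remove [kkrxx] add [zmqj,uts,pabgc] -> 8 lines: mog gpjt zmqj uts pabgc quma fxwmm ahk
Final line count: 8

Answer: 8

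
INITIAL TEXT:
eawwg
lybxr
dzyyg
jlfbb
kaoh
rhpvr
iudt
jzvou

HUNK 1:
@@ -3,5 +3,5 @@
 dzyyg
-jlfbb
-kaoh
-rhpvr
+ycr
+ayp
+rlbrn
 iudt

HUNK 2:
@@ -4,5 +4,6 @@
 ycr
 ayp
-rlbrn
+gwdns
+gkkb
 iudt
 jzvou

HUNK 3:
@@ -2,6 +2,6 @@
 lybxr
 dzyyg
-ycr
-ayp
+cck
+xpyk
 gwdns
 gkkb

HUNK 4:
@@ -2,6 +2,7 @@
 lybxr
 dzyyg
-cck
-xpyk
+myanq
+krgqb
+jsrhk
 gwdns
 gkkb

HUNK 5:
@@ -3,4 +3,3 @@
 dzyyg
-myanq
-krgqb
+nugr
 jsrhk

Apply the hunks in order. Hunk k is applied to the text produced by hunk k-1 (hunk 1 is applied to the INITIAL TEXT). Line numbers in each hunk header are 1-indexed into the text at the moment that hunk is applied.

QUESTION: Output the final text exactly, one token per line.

Hunk 1: at line 3 remove [jlfbb,kaoh,rhpvr] add [ycr,ayp,rlbrn] -> 8 lines: eawwg lybxr dzyyg ycr ayp rlbrn iudt jzvou
Hunk 2: at line 4 remove [rlbrn] add [gwdns,gkkb] -> 9 lines: eawwg lybxr dzyyg ycr ayp gwdns gkkb iudt jzvou
Hunk 3: at line 2 remove [ycr,ayp] add [cck,xpyk] -> 9 lines: eawwg lybxr dzyyg cck xpyk gwdns gkkb iudt jzvou
Hunk 4: at line 2 remove [cck,xpyk] add [myanq,krgqb,jsrhk] -> 10 lines: eawwg lybxr dzyyg myanq krgqb jsrhk gwdns gkkb iudt jzvou
Hunk 5: at line 3 remove [myanq,krgqb] add [nugr] -> 9 lines: eawwg lybxr dzyyg nugr jsrhk gwdns gkkb iudt jzvou

Answer: eawwg
lybxr
dzyyg
nugr
jsrhk
gwdns
gkkb
iudt
jzvou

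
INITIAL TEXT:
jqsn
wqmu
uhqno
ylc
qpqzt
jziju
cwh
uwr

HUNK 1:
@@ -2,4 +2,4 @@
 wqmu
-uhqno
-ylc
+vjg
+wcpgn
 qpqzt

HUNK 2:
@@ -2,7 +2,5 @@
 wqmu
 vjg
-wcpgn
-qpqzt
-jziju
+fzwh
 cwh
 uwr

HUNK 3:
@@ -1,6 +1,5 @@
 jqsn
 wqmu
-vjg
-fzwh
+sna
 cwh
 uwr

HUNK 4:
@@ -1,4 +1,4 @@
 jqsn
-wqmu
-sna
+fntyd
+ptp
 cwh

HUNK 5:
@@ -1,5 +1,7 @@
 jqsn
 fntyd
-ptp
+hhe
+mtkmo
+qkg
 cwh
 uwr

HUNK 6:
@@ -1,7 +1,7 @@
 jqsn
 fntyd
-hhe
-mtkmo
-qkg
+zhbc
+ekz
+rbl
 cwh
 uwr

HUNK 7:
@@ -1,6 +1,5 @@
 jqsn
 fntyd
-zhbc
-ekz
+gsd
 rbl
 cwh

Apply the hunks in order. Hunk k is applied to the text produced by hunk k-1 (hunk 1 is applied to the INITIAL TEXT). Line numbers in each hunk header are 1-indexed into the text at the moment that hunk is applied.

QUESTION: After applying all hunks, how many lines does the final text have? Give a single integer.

Hunk 1: at line 2 remove [uhqno,ylc] add [vjg,wcpgn] -> 8 lines: jqsn wqmu vjg wcpgn qpqzt jziju cwh uwr
Hunk 2: at line 2 remove [wcpgn,qpqzt,jziju] add [fzwh] -> 6 lines: jqsn wqmu vjg fzwh cwh uwr
Hunk 3: at line 1 remove [vjg,fzwh] add [sna] -> 5 lines: jqsn wqmu sna cwh uwr
Hunk 4: at line 1 remove [wqmu,sna] add [fntyd,ptp] -> 5 lines: jqsn fntyd ptp cwh uwr
Hunk 5: at line 1 remove [ptp] add [hhe,mtkmo,qkg] -> 7 lines: jqsn fntyd hhe mtkmo qkg cwh uwr
Hunk 6: at line 1 remove [hhe,mtkmo,qkg] add [zhbc,ekz,rbl] -> 7 lines: jqsn fntyd zhbc ekz rbl cwh uwr
Hunk 7: at line 1 remove [zhbc,ekz] add [gsd] -> 6 lines: jqsn fntyd gsd rbl cwh uwr
Final line count: 6

Answer: 6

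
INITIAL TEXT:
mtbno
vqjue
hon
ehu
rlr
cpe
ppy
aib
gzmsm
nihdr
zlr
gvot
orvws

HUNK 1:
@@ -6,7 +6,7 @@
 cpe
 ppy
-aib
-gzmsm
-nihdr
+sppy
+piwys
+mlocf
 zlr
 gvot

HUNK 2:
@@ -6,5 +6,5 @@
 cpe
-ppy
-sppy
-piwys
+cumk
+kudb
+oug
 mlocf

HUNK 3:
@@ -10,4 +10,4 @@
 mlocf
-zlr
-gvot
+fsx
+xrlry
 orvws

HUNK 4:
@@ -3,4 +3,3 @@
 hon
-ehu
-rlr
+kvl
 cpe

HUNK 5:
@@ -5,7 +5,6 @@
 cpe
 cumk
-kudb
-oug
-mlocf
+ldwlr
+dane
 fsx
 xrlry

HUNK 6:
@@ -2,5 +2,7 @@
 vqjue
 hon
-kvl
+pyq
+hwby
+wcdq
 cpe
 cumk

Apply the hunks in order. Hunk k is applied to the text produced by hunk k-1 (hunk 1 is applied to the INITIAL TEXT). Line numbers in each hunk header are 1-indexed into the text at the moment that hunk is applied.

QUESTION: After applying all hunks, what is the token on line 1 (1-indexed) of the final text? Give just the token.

Answer: mtbno

Derivation:
Hunk 1: at line 6 remove [aib,gzmsm,nihdr] add [sppy,piwys,mlocf] -> 13 lines: mtbno vqjue hon ehu rlr cpe ppy sppy piwys mlocf zlr gvot orvws
Hunk 2: at line 6 remove [ppy,sppy,piwys] add [cumk,kudb,oug] -> 13 lines: mtbno vqjue hon ehu rlr cpe cumk kudb oug mlocf zlr gvot orvws
Hunk 3: at line 10 remove [zlr,gvot] add [fsx,xrlry] -> 13 lines: mtbno vqjue hon ehu rlr cpe cumk kudb oug mlocf fsx xrlry orvws
Hunk 4: at line 3 remove [ehu,rlr] add [kvl] -> 12 lines: mtbno vqjue hon kvl cpe cumk kudb oug mlocf fsx xrlry orvws
Hunk 5: at line 5 remove [kudb,oug,mlocf] add [ldwlr,dane] -> 11 lines: mtbno vqjue hon kvl cpe cumk ldwlr dane fsx xrlry orvws
Hunk 6: at line 2 remove [kvl] add [pyq,hwby,wcdq] -> 13 lines: mtbno vqjue hon pyq hwby wcdq cpe cumk ldwlr dane fsx xrlry orvws
Final line 1: mtbno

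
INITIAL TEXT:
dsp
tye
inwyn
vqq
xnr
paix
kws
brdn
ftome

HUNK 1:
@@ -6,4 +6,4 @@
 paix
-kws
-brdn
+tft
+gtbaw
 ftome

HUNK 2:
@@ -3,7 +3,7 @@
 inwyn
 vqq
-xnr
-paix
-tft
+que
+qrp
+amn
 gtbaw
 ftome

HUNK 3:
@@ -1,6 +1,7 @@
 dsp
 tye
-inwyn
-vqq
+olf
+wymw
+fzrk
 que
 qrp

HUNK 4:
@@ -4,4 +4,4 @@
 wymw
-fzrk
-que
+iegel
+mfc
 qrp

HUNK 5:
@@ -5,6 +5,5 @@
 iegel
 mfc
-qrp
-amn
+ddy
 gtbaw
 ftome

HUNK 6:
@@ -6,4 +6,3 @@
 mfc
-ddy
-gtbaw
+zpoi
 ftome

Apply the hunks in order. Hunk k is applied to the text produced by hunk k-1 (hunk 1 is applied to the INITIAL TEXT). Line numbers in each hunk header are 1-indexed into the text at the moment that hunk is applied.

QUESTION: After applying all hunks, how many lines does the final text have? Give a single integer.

Answer: 8

Derivation:
Hunk 1: at line 6 remove [kws,brdn] add [tft,gtbaw] -> 9 lines: dsp tye inwyn vqq xnr paix tft gtbaw ftome
Hunk 2: at line 3 remove [xnr,paix,tft] add [que,qrp,amn] -> 9 lines: dsp tye inwyn vqq que qrp amn gtbaw ftome
Hunk 3: at line 1 remove [inwyn,vqq] add [olf,wymw,fzrk] -> 10 lines: dsp tye olf wymw fzrk que qrp amn gtbaw ftome
Hunk 4: at line 4 remove [fzrk,que] add [iegel,mfc] -> 10 lines: dsp tye olf wymw iegel mfc qrp amn gtbaw ftome
Hunk 5: at line 5 remove [qrp,amn] add [ddy] -> 9 lines: dsp tye olf wymw iegel mfc ddy gtbaw ftome
Hunk 6: at line 6 remove [ddy,gtbaw] add [zpoi] -> 8 lines: dsp tye olf wymw iegel mfc zpoi ftome
Final line count: 8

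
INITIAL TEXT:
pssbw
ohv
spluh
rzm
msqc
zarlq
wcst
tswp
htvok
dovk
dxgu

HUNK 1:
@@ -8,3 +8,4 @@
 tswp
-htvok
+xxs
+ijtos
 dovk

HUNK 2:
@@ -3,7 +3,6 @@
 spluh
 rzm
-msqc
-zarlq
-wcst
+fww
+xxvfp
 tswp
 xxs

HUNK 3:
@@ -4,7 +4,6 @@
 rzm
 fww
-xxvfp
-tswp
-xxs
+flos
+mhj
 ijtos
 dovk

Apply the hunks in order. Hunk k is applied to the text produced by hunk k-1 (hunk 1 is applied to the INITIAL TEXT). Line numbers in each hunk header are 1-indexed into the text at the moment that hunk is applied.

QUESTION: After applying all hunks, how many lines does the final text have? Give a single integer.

Hunk 1: at line 8 remove [htvok] add [xxs,ijtos] -> 12 lines: pssbw ohv spluh rzm msqc zarlq wcst tswp xxs ijtos dovk dxgu
Hunk 2: at line 3 remove [msqc,zarlq,wcst] add [fww,xxvfp] -> 11 lines: pssbw ohv spluh rzm fww xxvfp tswp xxs ijtos dovk dxgu
Hunk 3: at line 4 remove [xxvfp,tswp,xxs] add [flos,mhj] -> 10 lines: pssbw ohv spluh rzm fww flos mhj ijtos dovk dxgu
Final line count: 10

Answer: 10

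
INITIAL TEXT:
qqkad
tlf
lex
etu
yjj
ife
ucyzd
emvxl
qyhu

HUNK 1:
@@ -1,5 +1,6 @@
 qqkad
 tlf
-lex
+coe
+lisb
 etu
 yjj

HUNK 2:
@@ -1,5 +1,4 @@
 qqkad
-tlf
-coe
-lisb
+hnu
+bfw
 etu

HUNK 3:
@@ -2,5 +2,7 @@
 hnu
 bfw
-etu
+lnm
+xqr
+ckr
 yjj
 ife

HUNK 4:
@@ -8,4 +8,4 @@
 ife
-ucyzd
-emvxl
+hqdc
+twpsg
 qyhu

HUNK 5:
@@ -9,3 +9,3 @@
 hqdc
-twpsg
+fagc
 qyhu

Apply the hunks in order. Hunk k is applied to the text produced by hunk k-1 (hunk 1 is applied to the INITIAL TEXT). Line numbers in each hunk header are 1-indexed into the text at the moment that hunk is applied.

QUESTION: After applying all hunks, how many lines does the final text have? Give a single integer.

Hunk 1: at line 1 remove [lex] add [coe,lisb] -> 10 lines: qqkad tlf coe lisb etu yjj ife ucyzd emvxl qyhu
Hunk 2: at line 1 remove [tlf,coe,lisb] add [hnu,bfw] -> 9 lines: qqkad hnu bfw etu yjj ife ucyzd emvxl qyhu
Hunk 3: at line 2 remove [etu] add [lnm,xqr,ckr] -> 11 lines: qqkad hnu bfw lnm xqr ckr yjj ife ucyzd emvxl qyhu
Hunk 4: at line 8 remove [ucyzd,emvxl] add [hqdc,twpsg] -> 11 lines: qqkad hnu bfw lnm xqr ckr yjj ife hqdc twpsg qyhu
Hunk 5: at line 9 remove [twpsg] add [fagc] -> 11 lines: qqkad hnu bfw lnm xqr ckr yjj ife hqdc fagc qyhu
Final line count: 11

Answer: 11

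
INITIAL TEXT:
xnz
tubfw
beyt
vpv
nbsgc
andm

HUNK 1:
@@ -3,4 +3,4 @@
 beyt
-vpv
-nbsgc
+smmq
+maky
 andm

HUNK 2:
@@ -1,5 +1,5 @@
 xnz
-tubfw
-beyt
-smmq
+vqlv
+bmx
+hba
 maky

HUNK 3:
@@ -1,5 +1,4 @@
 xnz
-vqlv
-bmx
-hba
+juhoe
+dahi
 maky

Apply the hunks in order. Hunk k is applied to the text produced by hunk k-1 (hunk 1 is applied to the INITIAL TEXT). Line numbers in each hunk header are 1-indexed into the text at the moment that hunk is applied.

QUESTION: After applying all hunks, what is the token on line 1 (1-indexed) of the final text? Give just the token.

Hunk 1: at line 3 remove [vpv,nbsgc] add [smmq,maky] -> 6 lines: xnz tubfw beyt smmq maky andm
Hunk 2: at line 1 remove [tubfw,beyt,smmq] add [vqlv,bmx,hba] -> 6 lines: xnz vqlv bmx hba maky andm
Hunk 3: at line 1 remove [vqlv,bmx,hba] add [juhoe,dahi] -> 5 lines: xnz juhoe dahi maky andm
Final line 1: xnz

Answer: xnz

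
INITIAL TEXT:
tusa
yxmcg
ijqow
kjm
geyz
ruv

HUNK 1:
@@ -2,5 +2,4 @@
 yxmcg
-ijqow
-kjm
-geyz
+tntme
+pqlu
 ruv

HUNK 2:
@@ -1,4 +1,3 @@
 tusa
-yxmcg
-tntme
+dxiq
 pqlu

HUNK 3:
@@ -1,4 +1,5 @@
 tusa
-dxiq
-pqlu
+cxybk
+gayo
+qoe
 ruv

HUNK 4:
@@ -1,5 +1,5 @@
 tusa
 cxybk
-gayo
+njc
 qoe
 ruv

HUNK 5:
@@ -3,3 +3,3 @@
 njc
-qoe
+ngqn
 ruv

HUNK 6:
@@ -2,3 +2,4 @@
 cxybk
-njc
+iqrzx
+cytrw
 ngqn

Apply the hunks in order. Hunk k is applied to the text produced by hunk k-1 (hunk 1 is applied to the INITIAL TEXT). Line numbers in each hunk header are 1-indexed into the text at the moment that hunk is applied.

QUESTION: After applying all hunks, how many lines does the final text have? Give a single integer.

Answer: 6

Derivation:
Hunk 1: at line 2 remove [ijqow,kjm,geyz] add [tntme,pqlu] -> 5 lines: tusa yxmcg tntme pqlu ruv
Hunk 2: at line 1 remove [yxmcg,tntme] add [dxiq] -> 4 lines: tusa dxiq pqlu ruv
Hunk 3: at line 1 remove [dxiq,pqlu] add [cxybk,gayo,qoe] -> 5 lines: tusa cxybk gayo qoe ruv
Hunk 4: at line 1 remove [gayo] add [njc] -> 5 lines: tusa cxybk njc qoe ruv
Hunk 5: at line 3 remove [qoe] add [ngqn] -> 5 lines: tusa cxybk njc ngqn ruv
Hunk 6: at line 2 remove [njc] add [iqrzx,cytrw] -> 6 lines: tusa cxybk iqrzx cytrw ngqn ruv
Final line count: 6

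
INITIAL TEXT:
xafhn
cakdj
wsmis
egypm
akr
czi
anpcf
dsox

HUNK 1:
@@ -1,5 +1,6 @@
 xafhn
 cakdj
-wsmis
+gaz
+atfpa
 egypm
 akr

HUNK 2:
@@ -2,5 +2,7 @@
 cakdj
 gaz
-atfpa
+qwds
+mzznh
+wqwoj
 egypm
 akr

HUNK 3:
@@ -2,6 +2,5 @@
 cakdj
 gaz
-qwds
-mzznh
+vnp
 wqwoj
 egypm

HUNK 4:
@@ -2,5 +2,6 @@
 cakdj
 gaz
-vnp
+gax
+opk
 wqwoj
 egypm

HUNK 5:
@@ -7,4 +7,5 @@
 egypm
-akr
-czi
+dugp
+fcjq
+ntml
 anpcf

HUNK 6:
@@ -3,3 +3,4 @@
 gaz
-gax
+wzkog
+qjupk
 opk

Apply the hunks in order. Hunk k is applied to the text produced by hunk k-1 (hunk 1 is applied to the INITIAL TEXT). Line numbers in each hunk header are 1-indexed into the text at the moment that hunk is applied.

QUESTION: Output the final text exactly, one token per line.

Answer: xafhn
cakdj
gaz
wzkog
qjupk
opk
wqwoj
egypm
dugp
fcjq
ntml
anpcf
dsox

Derivation:
Hunk 1: at line 1 remove [wsmis] add [gaz,atfpa] -> 9 lines: xafhn cakdj gaz atfpa egypm akr czi anpcf dsox
Hunk 2: at line 2 remove [atfpa] add [qwds,mzznh,wqwoj] -> 11 lines: xafhn cakdj gaz qwds mzznh wqwoj egypm akr czi anpcf dsox
Hunk 3: at line 2 remove [qwds,mzznh] add [vnp] -> 10 lines: xafhn cakdj gaz vnp wqwoj egypm akr czi anpcf dsox
Hunk 4: at line 2 remove [vnp] add [gax,opk] -> 11 lines: xafhn cakdj gaz gax opk wqwoj egypm akr czi anpcf dsox
Hunk 5: at line 7 remove [akr,czi] add [dugp,fcjq,ntml] -> 12 lines: xafhn cakdj gaz gax opk wqwoj egypm dugp fcjq ntml anpcf dsox
Hunk 6: at line 3 remove [gax] add [wzkog,qjupk] -> 13 lines: xafhn cakdj gaz wzkog qjupk opk wqwoj egypm dugp fcjq ntml anpcf dsox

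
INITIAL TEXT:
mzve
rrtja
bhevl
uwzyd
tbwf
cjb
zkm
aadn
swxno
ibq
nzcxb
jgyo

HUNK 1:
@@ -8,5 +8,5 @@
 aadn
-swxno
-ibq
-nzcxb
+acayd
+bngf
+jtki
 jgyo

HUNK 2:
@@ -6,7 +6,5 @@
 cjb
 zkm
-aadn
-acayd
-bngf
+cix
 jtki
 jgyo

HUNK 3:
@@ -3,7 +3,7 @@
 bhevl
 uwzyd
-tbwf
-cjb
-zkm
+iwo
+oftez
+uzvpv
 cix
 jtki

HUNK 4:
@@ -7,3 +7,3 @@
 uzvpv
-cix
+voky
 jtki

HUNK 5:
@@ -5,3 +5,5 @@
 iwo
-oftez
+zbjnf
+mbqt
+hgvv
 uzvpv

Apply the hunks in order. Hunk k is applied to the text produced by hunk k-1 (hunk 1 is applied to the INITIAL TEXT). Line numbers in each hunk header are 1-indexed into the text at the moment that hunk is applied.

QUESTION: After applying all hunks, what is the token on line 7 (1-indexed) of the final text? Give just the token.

Answer: mbqt

Derivation:
Hunk 1: at line 8 remove [swxno,ibq,nzcxb] add [acayd,bngf,jtki] -> 12 lines: mzve rrtja bhevl uwzyd tbwf cjb zkm aadn acayd bngf jtki jgyo
Hunk 2: at line 6 remove [aadn,acayd,bngf] add [cix] -> 10 lines: mzve rrtja bhevl uwzyd tbwf cjb zkm cix jtki jgyo
Hunk 3: at line 3 remove [tbwf,cjb,zkm] add [iwo,oftez,uzvpv] -> 10 lines: mzve rrtja bhevl uwzyd iwo oftez uzvpv cix jtki jgyo
Hunk 4: at line 7 remove [cix] add [voky] -> 10 lines: mzve rrtja bhevl uwzyd iwo oftez uzvpv voky jtki jgyo
Hunk 5: at line 5 remove [oftez] add [zbjnf,mbqt,hgvv] -> 12 lines: mzve rrtja bhevl uwzyd iwo zbjnf mbqt hgvv uzvpv voky jtki jgyo
Final line 7: mbqt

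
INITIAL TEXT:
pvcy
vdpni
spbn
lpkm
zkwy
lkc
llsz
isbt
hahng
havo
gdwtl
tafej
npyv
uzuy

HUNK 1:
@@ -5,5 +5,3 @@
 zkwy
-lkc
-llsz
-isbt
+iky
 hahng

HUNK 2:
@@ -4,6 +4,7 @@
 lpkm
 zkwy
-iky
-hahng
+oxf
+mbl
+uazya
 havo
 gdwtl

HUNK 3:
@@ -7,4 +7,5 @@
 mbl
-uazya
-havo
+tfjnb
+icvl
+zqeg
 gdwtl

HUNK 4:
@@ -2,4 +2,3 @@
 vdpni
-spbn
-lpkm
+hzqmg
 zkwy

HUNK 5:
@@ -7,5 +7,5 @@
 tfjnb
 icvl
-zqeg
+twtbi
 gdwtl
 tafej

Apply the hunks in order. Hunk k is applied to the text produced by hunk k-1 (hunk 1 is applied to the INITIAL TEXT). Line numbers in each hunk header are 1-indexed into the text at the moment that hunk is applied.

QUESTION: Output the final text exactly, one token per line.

Answer: pvcy
vdpni
hzqmg
zkwy
oxf
mbl
tfjnb
icvl
twtbi
gdwtl
tafej
npyv
uzuy

Derivation:
Hunk 1: at line 5 remove [lkc,llsz,isbt] add [iky] -> 12 lines: pvcy vdpni spbn lpkm zkwy iky hahng havo gdwtl tafej npyv uzuy
Hunk 2: at line 4 remove [iky,hahng] add [oxf,mbl,uazya] -> 13 lines: pvcy vdpni spbn lpkm zkwy oxf mbl uazya havo gdwtl tafej npyv uzuy
Hunk 3: at line 7 remove [uazya,havo] add [tfjnb,icvl,zqeg] -> 14 lines: pvcy vdpni spbn lpkm zkwy oxf mbl tfjnb icvl zqeg gdwtl tafej npyv uzuy
Hunk 4: at line 2 remove [spbn,lpkm] add [hzqmg] -> 13 lines: pvcy vdpni hzqmg zkwy oxf mbl tfjnb icvl zqeg gdwtl tafej npyv uzuy
Hunk 5: at line 7 remove [zqeg] add [twtbi] -> 13 lines: pvcy vdpni hzqmg zkwy oxf mbl tfjnb icvl twtbi gdwtl tafej npyv uzuy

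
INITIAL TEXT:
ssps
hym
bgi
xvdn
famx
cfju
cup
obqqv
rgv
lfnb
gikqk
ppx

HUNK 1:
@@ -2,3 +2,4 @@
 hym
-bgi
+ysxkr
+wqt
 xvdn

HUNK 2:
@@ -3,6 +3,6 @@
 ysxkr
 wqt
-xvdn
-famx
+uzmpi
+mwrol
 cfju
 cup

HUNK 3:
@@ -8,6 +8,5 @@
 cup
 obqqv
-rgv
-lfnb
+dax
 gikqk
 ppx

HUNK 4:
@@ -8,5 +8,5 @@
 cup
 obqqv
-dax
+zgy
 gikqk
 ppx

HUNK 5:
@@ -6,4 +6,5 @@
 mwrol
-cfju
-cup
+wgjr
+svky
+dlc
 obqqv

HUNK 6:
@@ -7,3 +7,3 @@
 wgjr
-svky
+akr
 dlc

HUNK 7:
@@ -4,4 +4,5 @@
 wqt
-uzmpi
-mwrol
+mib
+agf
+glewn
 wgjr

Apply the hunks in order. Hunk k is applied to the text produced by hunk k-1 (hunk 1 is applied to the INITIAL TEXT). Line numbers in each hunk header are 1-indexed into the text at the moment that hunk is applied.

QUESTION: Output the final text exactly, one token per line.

Hunk 1: at line 2 remove [bgi] add [ysxkr,wqt] -> 13 lines: ssps hym ysxkr wqt xvdn famx cfju cup obqqv rgv lfnb gikqk ppx
Hunk 2: at line 3 remove [xvdn,famx] add [uzmpi,mwrol] -> 13 lines: ssps hym ysxkr wqt uzmpi mwrol cfju cup obqqv rgv lfnb gikqk ppx
Hunk 3: at line 8 remove [rgv,lfnb] add [dax] -> 12 lines: ssps hym ysxkr wqt uzmpi mwrol cfju cup obqqv dax gikqk ppx
Hunk 4: at line 8 remove [dax] add [zgy] -> 12 lines: ssps hym ysxkr wqt uzmpi mwrol cfju cup obqqv zgy gikqk ppx
Hunk 5: at line 6 remove [cfju,cup] add [wgjr,svky,dlc] -> 13 lines: ssps hym ysxkr wqt uzmpi mwrol wgjr svky dlc obqqv zgy gikqk ppx
Hunk 6: at line 7 remove [svky] add [akr] -> 13 lines: ssps hym ysxkr wqt uzmpi mwrol wgjr akr dlc obqqv zgy gikqk ppx
Hunk 7: at line 4 remove [uzmpi,mwrol] add [mib,agf,glewn] -> 14 lines: ssps hym ysxkr wqt mib agf glewn wgjr akr dlc obqqv zgy gikqk ppx

Answer: ssps
hym
ysxkr
wqt
mib
agf
glewn
wgjr
akr
dlc
obqqv
zgy
gikqk
ppx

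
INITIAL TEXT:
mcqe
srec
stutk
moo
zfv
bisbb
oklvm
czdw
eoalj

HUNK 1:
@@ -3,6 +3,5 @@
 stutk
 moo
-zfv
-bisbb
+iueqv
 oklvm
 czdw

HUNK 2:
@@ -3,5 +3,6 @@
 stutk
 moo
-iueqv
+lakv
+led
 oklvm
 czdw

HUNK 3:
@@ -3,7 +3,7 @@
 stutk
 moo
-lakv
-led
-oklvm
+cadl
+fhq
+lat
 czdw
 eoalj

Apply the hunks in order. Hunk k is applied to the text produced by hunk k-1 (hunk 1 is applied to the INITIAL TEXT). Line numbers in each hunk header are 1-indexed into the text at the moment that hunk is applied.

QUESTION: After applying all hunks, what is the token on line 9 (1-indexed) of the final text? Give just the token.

Hunk 1: at line 3 remove [zfv,bisbb] add [iueqv] -> 8 lines: mcqe srec stutk moo iueqv oklvm czdw eoalj
Hunk 2: at line 3 remove [iueqv] add [lakv,led] -> 9 lines: mcqe srec stutk moo lakv led oklvm czdw eoalj
Hunk 3: at line 3 remove [lakv,led,oklvm] add [cadl,fhq,lat] -> 9 lines: mcqe srec stutk moo cadl fhq lat czdw eoalj
Final line 9: eoalj

Answer: eoalj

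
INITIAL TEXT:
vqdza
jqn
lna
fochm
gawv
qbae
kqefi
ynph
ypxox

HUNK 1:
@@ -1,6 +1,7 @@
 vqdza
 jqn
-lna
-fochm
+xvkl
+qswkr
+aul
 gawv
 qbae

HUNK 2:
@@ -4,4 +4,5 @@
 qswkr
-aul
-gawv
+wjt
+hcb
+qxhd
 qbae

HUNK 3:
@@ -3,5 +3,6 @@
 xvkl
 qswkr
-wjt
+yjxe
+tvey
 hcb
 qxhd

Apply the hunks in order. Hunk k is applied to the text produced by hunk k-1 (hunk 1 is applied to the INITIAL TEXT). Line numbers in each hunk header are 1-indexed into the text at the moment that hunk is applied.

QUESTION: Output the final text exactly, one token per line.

Hunk 1: at line 1 remove [lna,fochm] add [xvkl,qswkr,aul] -> 10 lines: vqdza jqn xvkl qswkr aul gawv qbae kqefi ynph ypxox
Hunk 2: at line 4 remove [aul,gawv] add [wjt,hcb,qxhd] -> 11 lines: vqdza jqn xvkl qswkr wjt hcb qxhd qbae kqefi ynph ypxox
Hunk 3: at line 3 remove [wjt] add [yjxe,tvey] -> 12 lines: vqdza jqn xvkl qswkr yjxe tvey hcb qxhd qbae kqefi ynph ypxox

Answer: vqdza
jqn
xvkl
qswkr
yjxe
tvey
hcb
qxhd
qbae
kqefi
ynph
ypxox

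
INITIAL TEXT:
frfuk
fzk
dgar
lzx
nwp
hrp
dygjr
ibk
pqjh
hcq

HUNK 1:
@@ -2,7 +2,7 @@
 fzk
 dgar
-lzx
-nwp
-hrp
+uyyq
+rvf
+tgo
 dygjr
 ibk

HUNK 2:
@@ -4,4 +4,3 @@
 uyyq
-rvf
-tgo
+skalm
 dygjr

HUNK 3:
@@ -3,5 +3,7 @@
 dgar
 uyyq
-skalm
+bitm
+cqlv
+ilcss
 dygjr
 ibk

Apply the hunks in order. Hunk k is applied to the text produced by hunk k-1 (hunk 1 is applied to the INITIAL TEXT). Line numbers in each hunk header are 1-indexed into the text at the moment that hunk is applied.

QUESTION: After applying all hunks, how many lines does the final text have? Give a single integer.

Answer: 11

Derivation:
Hunk 1: at line 2 remove [lzx,nwp,hrp] add [uyyq,rvf,tgo] -> 10 lines: frfuk fzk dgar uyyq rvf tgo dygjr ibk pqjh hcq
Hunk 2: at line 4 remove [rvf,tgo] add [skalm] -> 9 lines: frfuk fzk dgar uyyq skalm dygjr ibk pqjh hcq
Hunk 3: at line 3 remove [skalm] add [bitm,cqlv,ilcss] -> 11 lines: frfuk fzk dgar uyyq bitm cqlv ilcss dygjr ibk pqjh hcq
Final line count: 11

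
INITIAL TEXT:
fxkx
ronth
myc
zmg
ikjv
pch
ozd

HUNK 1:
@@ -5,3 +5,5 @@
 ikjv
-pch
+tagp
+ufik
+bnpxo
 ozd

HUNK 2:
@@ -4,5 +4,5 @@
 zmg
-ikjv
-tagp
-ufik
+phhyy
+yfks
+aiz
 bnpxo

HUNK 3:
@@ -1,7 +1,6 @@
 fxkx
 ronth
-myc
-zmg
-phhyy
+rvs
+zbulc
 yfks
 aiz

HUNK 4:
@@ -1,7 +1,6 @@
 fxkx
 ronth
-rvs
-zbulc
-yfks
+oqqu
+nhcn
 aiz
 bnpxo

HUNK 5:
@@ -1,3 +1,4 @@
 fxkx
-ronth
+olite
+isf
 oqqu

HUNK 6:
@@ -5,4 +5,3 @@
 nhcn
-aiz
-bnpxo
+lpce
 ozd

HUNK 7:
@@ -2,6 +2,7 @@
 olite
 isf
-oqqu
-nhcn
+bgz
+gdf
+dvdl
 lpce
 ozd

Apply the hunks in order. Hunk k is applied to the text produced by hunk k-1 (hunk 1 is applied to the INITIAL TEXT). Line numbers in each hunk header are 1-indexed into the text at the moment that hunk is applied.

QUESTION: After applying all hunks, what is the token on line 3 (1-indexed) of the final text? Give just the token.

Hunk 1: at line 5 remove [pch] add [tagp,ufik,bnpxo] -> 9 lines: fxkx ronth myc zmg ikjv tagp ufik bnpxo ozd
Hunk 2: at line 4 remove [ikjv,tagp,ufik] add [phhyy,yfks,aiz] -> 9 lines: fxkx ronth myc zmg phhyy yfks aiz bnpxo ozd
Hunk 3: at line 1 remove [myc,zmg,phhyy] add [rvs,zbulc] -> 8 lines: fxkx ronth rvs zbulc yfks aiz bnpxo ozd
Hunk 4: at line 1 remove [rvs,zbulc,yfks] add [oqqu,nhcn] -> 7 lines: fxkx ronth oqqu nhcn aiz bnpxo ozd
Hunk 5: at line 1 remove [ronth] add [olite,isf] -> 8 lines: fxkx olite isf oqqu nhcn aiz bnpxo ozd
Hunk 6: at line 5 remove [aiz,bnpxo] add [lpce] -> 7 lines: fxkx olite isf oqqu nhcn lpce ozd
Hunk 7: at line 2 remove [oqqu,nhcn] add [bgz,gdf,dvdl] -> 8 lines: fxkx olite isf bgz gdf dvdl lpce ozd
Final line 3: isf

Answer: isf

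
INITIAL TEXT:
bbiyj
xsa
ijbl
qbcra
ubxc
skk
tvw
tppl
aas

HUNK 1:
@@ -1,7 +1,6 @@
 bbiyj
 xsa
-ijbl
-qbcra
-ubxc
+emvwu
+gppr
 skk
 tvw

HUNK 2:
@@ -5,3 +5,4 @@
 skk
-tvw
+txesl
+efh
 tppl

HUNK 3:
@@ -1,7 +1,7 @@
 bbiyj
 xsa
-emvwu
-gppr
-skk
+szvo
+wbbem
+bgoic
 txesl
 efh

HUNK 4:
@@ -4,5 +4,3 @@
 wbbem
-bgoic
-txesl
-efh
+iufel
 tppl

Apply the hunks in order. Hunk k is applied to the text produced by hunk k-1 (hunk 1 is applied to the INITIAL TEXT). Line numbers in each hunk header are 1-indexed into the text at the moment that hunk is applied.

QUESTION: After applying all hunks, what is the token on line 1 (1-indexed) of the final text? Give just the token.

Answer: bbiyj

Derivation:
Hunk 1: at line 1 remove [ijbl,qbcra,ubxc] add [emvwu,gppr] -> 8 lines: bbiyj xsa emvwu gppr skk tvw tppl aas
Hunk 2: at line 5 remove [tvw] add [txesl,efh] -> 9 lines: bbiyj xsa emvwu gppr skk txesl efh tppl aas
Hunk 3: at line 1 remove [emvwu,gppr,skk] add [szvo,wbbem,bgoic] -> 9 lines: bbiyj xsa szvo wbbem bgoic txesl efh tppl aas
Hunk 4: at line 4 remove [bgoic,txesl,efh] add [iufel] -> 7 lines: bbiyj xsa szvo wbbem iufel tppl aas
Final line 1: bbiyj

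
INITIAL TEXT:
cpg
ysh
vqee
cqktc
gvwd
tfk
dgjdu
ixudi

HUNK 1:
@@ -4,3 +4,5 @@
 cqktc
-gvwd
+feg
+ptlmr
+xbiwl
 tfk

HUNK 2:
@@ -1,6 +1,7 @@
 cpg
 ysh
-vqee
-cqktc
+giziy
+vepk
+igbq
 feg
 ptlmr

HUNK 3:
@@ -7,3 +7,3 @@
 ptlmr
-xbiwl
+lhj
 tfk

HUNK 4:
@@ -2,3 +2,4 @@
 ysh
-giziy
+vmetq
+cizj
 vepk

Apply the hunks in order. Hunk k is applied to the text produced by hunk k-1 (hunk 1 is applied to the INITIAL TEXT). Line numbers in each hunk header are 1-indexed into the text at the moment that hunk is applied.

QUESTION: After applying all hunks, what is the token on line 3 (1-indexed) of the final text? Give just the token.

Hunk 1: at line 4 remove [gvwd] add [feg,ptlmr,xbiwl] -> 10 lines: cpg ysh vqee cqktc feg ptlmr xbiwl tfk dgjdu ixudi
Hunk 2: at line 1 remove [vqee,cqktc] add [giziy,vepk,igbq] -> 11 lines: cpg ysh giziy vepk igbq feg ptlmr xbiwl tfk dgjdu ixudi
Hunk 3: at line 7 remove [xbiwl] add [lhj] -> 11 lines: cpg ysh giziy vepk igbq feg ptlmr lhj tfk dgjdu ixudi
Hunk 4: at line 2 remove [giziy] add [vmetq,cizj] -> 12 lines: cpg ysh vmetq cizj vepk igbq feg ptlmr lhj tfk dgjdu ixudi
Final line 3: vmetq

Answer: vmetq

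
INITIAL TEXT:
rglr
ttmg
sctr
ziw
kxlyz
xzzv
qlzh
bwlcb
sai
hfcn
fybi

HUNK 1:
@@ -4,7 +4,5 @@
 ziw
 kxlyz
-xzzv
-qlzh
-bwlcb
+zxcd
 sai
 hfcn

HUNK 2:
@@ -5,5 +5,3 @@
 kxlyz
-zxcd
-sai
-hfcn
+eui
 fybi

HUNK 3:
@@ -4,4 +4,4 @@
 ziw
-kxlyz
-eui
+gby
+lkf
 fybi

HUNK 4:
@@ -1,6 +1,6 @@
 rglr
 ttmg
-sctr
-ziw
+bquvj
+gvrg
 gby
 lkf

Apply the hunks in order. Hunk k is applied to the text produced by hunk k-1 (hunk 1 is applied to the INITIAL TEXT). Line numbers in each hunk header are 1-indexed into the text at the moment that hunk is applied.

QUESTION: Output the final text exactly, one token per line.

Answer: rglr
ttmg
bquvj
gvrg
gby
lkf
fybi

Derivation:
Hunk 1: at line 4 remove [xzzv,qlzh,bwlcb] add [zxcd] -> 9 lines: rglr ttmg sctr ziw kxlyz zxcd sai hfcn fybi
Hunk 2: at line 5 remove [zxcd,sai,hfcn] add [eui] -> 7 lines: rglr ttmg sctr ziw kxlyz eui fybi
Hunk 3: at line 4 remove [kxlyz,eui] add [gby,lkf] -> 7 lines: rglr ttmg sctr ziw gby lkf fybi
Hunk 4: at line 1 remove [sctr,ziw] add [bquvj,gvrg] -> 7 lines: rglr ttmg bquvj gvrg gby lkf fybi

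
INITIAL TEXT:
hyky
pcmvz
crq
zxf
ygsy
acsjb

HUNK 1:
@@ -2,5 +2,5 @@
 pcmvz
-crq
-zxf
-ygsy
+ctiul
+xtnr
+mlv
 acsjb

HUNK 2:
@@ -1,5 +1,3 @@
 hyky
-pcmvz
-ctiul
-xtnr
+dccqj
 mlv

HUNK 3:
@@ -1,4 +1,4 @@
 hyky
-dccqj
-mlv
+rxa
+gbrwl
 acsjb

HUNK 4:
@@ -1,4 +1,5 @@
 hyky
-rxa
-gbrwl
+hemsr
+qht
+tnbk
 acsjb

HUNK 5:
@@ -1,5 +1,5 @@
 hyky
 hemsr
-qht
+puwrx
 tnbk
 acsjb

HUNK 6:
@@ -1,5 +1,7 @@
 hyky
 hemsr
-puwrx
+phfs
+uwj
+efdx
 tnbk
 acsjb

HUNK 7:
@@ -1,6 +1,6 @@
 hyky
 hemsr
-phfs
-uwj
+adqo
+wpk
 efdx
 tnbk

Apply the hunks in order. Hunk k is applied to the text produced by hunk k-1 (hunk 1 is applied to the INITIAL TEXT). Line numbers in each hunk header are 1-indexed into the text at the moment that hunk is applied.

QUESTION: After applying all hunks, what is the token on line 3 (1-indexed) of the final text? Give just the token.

Answer: adqo

Derivation:
Hunk 1: at line 2 remove [crq,zxf,ygsy] add [ctiul,xtnr,mlv] -> 6 lines: hyky pcmvz ctiul xtnr mlv acsjb
Hunk 2: at line 1 remove [pcmvz,ctiul,xtnr] add [dccqj] -> 4 lines: hyky dccqj mlv acsjb
Hunk 3: at line 1 remove [dccqj,mlv] add [rxa,gbrwl] -> 4 lines: hyky rxa gbrwl acsjb
Hunk 4: at line 1 remove [rxa,gbrwl] add [hemsr,qht,tnbk] -> 5 lines: hyky hemsr qht tnbk acsjb
Hunk 5: at line 1 remove [qht] add [puwrx] -> 5 lines: hyky hemsr puwrx tnbk acsjb
Hunk 6: at line 1 remove [puwrx] add [phfs,uwj,efdx] -> 7 lines: hyky hemsr phfs uwj efdx tnbk acsjb
Hunk 7: at line 1 remove [phfs,uwj] add [adqo,wpk] -> 7 lines: hyky hemsr adqo wpk efdx tnbk acsjb
Final line 3: adqo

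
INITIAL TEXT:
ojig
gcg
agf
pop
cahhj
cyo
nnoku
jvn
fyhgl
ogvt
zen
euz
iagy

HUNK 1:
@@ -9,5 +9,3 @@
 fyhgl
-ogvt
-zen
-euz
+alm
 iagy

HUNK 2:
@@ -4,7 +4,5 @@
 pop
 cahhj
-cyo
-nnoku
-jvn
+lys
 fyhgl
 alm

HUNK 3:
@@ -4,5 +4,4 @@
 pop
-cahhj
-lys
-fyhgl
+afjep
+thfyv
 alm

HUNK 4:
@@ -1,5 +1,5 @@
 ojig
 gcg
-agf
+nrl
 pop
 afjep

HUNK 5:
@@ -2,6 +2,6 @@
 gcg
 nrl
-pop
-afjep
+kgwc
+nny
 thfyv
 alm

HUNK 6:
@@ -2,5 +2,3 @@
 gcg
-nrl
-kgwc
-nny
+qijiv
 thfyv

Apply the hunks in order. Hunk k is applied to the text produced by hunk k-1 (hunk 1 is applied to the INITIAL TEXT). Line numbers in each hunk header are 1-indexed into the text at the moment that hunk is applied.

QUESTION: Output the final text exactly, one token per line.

Answer: ojig
gcg
qijiv
thfyv
alm
iagy

Derivation:
Hunk 1: at line 9 remove [ogvt,zen,euz] add [alm] -> 11 lines: ojig gcg agf pop cahhj cyo nnoku jvn fyhgl alm iagy
Hunk 2: at line 4 remove [cyo,nnoku,jvn] add [lys] -> 9 lines: ojig gcg agf pop cahhj lys fyhgl alm iagy
Hunk 3: at line 4 remove [cahhj,lys,fyhgl] add [afjep,thfyv] -> 8 lines: ojig gcg agf pop afjep thfyv alm iagy
Hunk 4: at line 1 remove [agf] add [nrl] -> 8 lines: ojig gcg nrl pop afjep thfyv alm iagy
Hunk 5: at line 2 remove [pop,afjep] add [kgwc,nny] -> 8 lines: ojig gcg nrl kgwc nny thfyv alm iagy
Hunk 6: at line 2 remove [nrl,kgwc,nny] add [qijiv] -> 6 lines: ojig gcg qijiv thfyv alm iagy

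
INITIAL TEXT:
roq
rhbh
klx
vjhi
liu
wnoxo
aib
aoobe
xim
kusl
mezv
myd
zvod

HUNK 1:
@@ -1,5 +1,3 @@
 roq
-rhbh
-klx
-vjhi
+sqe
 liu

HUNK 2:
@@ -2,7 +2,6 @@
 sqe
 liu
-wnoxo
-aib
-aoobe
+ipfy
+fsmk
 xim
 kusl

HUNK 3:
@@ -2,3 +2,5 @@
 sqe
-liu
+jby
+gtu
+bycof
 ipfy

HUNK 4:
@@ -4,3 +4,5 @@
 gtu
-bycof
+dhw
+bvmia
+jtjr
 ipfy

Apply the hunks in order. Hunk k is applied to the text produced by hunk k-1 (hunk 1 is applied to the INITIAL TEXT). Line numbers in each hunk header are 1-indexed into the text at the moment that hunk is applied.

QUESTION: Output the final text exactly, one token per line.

Hunk 1: at line 1 remove [rhbh,klx,vjhi] add [sqe] -> 11 lines: roq sqe liu wnoxo aib aoobe xim kusl mezv myd zvod
Hunk 2: at line 2 remove [wnoxo,aib,aoobe] add [ipfy,fsmk] -> 10 lines: roq sqe liu ipfy fsmk xim kusl mezv myd zvod
Hunk 3: at line 2 remove [liu] add [jby,gtu,bycof] -> 12 lines: roq sqe jby gtu bycof ipfy fsmk xim kusl mezv myd zvod
Hunk 4: at line 4 remove [bycof] add [dhw,bvmia,jtjr] -> 14 lines: roq sqe jby gtu dhw bvmia jtjr ipfy fsmk xim kusl mezv myd zvod

Answer: roq
sqe
jby
gtu
dhw
bvmia
jtjr
ipfy
fsmk
xim
kusl
mezv
myd
zvod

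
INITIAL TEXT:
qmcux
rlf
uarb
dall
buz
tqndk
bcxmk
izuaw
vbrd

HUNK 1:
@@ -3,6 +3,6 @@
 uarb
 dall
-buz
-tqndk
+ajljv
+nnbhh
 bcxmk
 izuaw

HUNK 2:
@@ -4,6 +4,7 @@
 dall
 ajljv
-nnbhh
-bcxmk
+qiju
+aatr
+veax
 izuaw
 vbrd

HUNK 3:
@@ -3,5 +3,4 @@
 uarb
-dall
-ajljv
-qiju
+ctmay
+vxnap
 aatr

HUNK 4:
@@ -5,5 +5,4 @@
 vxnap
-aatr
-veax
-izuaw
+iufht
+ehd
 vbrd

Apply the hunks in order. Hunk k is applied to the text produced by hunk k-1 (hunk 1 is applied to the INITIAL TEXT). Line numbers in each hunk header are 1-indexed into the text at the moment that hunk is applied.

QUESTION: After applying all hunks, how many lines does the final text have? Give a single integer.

Answer: 8

Derivation:
Hunk 1: at line 3 remove [buz,tqndk] add [ajljv,nnbhh] -> 9 lines: qmcux rlf uarb dall ajljv nnbhh bcxmk izuaw vbrd
Hunk 2: at line 4 remove [nnbhh,bcxmk] add [qiju,aatr,veax] -> 10 lines: qmcux rlf uarb dall ajljv qiju aatr veax izuaw vbrd
Hunk 3: at line 3 remove [dall,ajljv,qiju] add [ctmay,vxnap] -> 9 lines: qmcux rlf uarb ctmay vxnap aatr veax izuaw vbrd
Hunk 4: at line 5 remove [aatr,veax,izuaw] add [iufht,ehd] -> 8 lines: qmcux rlf uarb ctmay vxnap iufht ehd vbrd
Final line count: 8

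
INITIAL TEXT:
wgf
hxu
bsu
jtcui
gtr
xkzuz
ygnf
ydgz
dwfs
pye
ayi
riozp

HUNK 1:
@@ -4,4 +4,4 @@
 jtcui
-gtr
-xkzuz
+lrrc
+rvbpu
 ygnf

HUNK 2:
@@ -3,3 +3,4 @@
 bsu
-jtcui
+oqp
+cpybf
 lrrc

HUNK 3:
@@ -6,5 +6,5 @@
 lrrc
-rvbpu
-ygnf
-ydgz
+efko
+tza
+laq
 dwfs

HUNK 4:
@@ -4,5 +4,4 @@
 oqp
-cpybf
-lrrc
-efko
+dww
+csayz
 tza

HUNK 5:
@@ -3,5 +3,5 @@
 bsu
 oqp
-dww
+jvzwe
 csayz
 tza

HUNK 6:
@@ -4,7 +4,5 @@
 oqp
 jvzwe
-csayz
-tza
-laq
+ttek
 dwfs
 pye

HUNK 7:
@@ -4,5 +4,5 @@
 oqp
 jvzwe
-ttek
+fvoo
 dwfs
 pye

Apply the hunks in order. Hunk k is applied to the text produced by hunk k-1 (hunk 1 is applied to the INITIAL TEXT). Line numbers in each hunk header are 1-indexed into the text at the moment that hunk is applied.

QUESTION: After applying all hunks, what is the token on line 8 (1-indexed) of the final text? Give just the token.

Hunk 1: at line 4 remove [gtr,xkzuz] add [lrrc,rvbpu] -> 12 lines: wgf hxu bsu jtcui lrrc rvbpu ygnf ydgz dwfs pye ayi riozp
Hunk 2: at line 3 remove [jtcui] add [oqp,cpybf] -> 13 lines: wgf hxu bsu oqp cpybf lrrc rvbpu ygnf ydgz dwfs pye ayi riozp
Hunk 3: at line 6 remove [rvbpu,ygnf,ydgz] add [efko,tza,laq] -> 13 lines: wgf hxu bsu oqp cpybf lrrc efko tza laq dwfs pye ayi riozp
Hunk 4: at line 4 remove [cpybf,lrrc,efko] add [dww,csayz] -> 12 lines: wgf hxu bsu oqp dww csayz tza laq dwfs pye ayi riozp
Hunk 5: at line 3 remove [dww] add [jvzwe] -> 12 lines: wgf hxu bsu oqp jvzwe csayz tza laq dwfs pye ayi riozp
Hunk 6: at line 4 remove [csayz,tza,laq] add [ttek] -> 10 lines: wgf hxu bsu oqp jvzwe ttek dwfs pye ayi riozp
Hunk 7: at line 4 remove [ttek] add [fvoo] -> 10 lines: wgf hxu bsu oqp jvzwe fvoo dwfs pye ayi riozp
Final line 8: pye

Answer: pye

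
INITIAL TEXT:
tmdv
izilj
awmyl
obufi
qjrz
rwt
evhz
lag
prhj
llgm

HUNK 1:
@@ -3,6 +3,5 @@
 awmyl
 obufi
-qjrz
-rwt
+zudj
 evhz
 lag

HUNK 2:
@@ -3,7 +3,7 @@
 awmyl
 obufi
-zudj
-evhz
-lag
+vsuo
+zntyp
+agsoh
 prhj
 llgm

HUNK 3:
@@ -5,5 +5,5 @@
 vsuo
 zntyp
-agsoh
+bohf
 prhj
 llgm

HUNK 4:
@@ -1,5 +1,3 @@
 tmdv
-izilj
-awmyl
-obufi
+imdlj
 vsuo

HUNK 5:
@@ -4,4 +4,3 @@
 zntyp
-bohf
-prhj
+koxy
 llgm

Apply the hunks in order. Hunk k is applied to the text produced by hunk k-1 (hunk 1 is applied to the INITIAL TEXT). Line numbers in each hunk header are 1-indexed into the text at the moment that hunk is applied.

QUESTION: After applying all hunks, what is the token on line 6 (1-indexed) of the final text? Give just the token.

Answer: llgm

Derivation:
Hunk 1: at line 3 remove [qjrz,rwt] add [zudj] -> 9 lines: tmdv izilj awmyl obufi zudj evhz lag prhj llgm
Hunk 2: at line 3 remove [zudj,evhz,lag] add [vsuo,zntyp,agsoh] -> 9 lines: tmdv izilj awmyl obufi vsuo zntyp agsoh prhj llgm
Hunk 3: at line 5 remove [agsoh] add [bohf] -> 9 lines: tmdv izilj awmyl obufi vsuo zntyp bohf prhj llgm
Hunk 4: at line 1 remove [izilj,awmyl,obufi] add [imdlj] -> 7 lines: tmdv imdlj vsuo zntyp bohf prhj llgm
Hunk 5: at line 4 remove [bohf,prhj] add [koxy] -> 6 lines: tmdv imdlj vsuo zntyp koxy llgm
Final line 6: llgm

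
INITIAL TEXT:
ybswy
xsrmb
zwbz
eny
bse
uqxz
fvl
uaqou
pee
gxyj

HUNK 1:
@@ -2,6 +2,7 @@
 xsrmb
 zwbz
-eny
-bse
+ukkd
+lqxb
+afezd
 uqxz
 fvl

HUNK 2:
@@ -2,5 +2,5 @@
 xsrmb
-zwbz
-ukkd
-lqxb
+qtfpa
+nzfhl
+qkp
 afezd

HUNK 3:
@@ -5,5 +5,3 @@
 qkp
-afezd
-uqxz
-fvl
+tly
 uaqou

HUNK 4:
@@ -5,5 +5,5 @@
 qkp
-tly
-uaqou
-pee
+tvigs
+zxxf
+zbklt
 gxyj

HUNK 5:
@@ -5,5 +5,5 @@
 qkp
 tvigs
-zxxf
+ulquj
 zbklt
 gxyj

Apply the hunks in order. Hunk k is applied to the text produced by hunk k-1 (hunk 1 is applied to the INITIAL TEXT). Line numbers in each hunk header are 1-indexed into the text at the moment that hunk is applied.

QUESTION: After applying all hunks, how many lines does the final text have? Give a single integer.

Answer: 9

Derivation:
Hunk 1: at line 2 remove [eny,bse] add [ukkd,lqxb,afezd] -> 11 lines: ybswy xsrmb zwbz ukkd lqxb afezd uqxz fvl uaqou pee gxyj
Hunk 2: at line 2 remove [zwbz,ukkd,lqxb] add [qtfpa,nzfhl,qkp] -> 11 lines: ybswy xsrmb qtfpa nzfhl qkp afezd uqxz fvl uaqou pee gxyj
Hunk 3: at line 5 remove [afezd,uqxz,fvl] add [tly] -> 9 lines: ybswy xsrmb qtfpa nzfhl qkp tly uaqou pee gxyj
Hunk 4: at line 5 remove [tly,uaqou,pee] add [tvigs,zxxf,zbklt] -> 9 lines: ybswy xsrmb qtfpa nzfhl qkp tvigs zxxf zbklt gxyj
Hunk 5: at line 5 remove [zxxf] add [ulquj] -> 9 lines: ybswy xsrmb qtfpa nzfhl qkp tvigs ulquj zbklt gxyj
Final line count: 9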